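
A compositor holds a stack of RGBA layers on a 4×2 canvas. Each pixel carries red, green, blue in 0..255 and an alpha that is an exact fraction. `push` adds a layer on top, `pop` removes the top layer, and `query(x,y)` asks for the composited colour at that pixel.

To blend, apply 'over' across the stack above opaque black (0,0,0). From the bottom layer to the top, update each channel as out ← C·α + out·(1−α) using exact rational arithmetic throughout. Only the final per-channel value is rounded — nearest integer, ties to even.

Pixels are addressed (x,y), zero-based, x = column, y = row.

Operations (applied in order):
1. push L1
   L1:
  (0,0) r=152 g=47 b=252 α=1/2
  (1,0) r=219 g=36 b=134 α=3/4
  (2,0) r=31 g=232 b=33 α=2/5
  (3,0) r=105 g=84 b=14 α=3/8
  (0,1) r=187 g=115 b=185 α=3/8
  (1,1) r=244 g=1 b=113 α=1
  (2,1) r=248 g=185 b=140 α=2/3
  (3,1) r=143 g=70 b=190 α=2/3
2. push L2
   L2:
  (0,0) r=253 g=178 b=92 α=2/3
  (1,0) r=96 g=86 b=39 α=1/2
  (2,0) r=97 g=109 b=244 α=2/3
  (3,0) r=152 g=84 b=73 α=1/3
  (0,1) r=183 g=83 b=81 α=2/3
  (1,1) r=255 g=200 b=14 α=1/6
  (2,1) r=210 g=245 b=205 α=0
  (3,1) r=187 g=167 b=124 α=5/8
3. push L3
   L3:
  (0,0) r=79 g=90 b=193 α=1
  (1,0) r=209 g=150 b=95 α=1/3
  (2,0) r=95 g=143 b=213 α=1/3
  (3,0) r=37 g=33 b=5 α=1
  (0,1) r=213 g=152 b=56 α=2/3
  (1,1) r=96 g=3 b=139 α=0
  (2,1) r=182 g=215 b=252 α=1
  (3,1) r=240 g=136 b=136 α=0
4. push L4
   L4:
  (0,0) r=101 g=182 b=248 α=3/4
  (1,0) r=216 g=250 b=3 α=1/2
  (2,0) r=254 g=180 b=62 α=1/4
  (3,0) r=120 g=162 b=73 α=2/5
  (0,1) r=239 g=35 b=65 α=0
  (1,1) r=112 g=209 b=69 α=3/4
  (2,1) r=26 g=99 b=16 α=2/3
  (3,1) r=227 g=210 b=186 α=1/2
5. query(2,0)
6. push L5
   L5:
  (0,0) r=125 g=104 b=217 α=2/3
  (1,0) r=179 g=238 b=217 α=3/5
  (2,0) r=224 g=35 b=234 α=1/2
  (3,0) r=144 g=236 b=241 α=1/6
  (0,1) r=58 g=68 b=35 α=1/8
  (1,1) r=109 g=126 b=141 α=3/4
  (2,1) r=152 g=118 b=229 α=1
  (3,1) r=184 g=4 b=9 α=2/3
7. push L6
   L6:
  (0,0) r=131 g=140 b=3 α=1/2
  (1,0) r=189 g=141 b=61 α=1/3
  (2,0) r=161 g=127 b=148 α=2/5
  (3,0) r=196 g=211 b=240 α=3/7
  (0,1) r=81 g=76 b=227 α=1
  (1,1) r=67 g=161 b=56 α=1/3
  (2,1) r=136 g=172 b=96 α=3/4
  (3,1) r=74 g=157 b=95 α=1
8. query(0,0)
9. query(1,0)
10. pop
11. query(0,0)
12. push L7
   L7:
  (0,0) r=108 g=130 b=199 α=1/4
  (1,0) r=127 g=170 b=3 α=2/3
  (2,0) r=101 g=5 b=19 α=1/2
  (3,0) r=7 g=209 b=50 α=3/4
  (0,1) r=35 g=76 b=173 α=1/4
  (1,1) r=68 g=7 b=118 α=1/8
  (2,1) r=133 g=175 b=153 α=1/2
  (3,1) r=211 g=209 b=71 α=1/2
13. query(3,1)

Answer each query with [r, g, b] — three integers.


at x=2,y=0 over L1,L2,L3,L4:
after L1 α=2/5: [62/5, 464/5, 66/5]
after L2 α=2/3: [344/5, 518/5, 2506/15]
after L3 α=1/3: [1163/15, 1751/15, 8207/45]
after L4 α=1/4: [2433/20, 2651/20, 9137/60]
= [122, 133, 152]

(0,0) stack=L1,L2,L3,L4,L5,L6; from [0,0,0]:
after L1 α=1/2: [76, 47/2, 126]
after L2 α=2/3: [194, 253/2, 310/3]
after L3 α=1: [79, 90, 193]
after L4 α=3/4: [191/2, 159, 937/4]
after L5 α=2/3: [691/6, 367/3, 891/4]
after L6 α=1/2: [1477/12, 787/6, 903/8]
rounded: [123, 131, 113]

at x=1,y=0 over L1,L2,L3,L4,L5,L6:
L1 α=3/4: [657/4, 27, 201/2]
L2 α=1/2: [1041/8, 113/2, 279/4]
L3 α=1/3: [1877/12, 263/3, 469/6]
L4 α=1/2: [4469/24, 1013/6, 487/12]
L5 α=3/5: [10913/60, 631/3, 4393/30]
L6 α=1/3: [16583/90, 1685/9, 5308/45]
rounded: [184, 187, 118]

query (0,0) [L1,L2,L3,L4,L5] — begin 0,0,0
after L1 α=1/2: [76, 47/2, 126]
after L2 α=2/3: [194, 253/2, 310/3]
after L3 α=1: [79, 90, 193]
after L4 α=3/4: [191/2, 159, 937/4]
after L5 α=2/3: [691/6, 367/3, 891/4]
→ [115, 122, 223]

at x=3,y=1 over L1,L2,L3,L4,L5,L7:
after L1 α=2/3: [286/3, 140/3, 380/3]
after L2 α=5/8: [1221/8, 975/8, 125]
after L3 α=0: [1221/8, 975/8, 125]
after L4 α=1/2: [3037/16, 2655/16, 311/2]
after L5 α=2/3: [2975/16, 2783/48, 347/6]
after L7 α=1/2: [6351/32, 12815/96, 773/12]
rounded: [198, 133, 64]


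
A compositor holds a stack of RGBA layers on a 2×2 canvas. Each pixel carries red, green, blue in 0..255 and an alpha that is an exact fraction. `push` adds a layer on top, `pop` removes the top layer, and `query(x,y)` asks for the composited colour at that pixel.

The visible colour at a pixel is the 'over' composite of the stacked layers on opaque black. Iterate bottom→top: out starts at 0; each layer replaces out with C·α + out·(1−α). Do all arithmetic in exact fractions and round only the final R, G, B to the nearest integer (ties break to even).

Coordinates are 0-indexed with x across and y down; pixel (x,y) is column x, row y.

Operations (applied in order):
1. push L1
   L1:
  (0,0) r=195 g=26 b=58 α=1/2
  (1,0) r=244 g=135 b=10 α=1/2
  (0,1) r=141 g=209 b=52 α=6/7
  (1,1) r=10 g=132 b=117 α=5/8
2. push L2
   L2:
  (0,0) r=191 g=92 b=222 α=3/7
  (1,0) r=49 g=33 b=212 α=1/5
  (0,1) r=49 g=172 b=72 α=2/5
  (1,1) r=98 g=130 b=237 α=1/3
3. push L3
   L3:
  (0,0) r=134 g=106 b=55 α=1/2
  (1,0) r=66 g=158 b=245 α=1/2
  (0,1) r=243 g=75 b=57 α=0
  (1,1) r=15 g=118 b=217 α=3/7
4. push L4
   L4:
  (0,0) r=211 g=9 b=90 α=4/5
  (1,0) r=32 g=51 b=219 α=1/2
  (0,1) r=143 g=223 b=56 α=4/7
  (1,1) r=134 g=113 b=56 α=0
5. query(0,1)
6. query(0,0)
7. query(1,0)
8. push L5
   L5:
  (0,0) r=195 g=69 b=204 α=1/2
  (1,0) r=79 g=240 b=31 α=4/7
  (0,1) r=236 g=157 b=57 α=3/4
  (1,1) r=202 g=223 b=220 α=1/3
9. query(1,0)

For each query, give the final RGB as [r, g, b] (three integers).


at x=0,y=1 over L1,L2,L3,L4:
+L1 (α=6/7) → [846/7, 1254/7, 312/7]
+L2 (α=2/5) → [3224/35, 1234/7, 1944/35]
+L3 (α=0) → [3224/35, 1234/7, 1944/35]
+L4 (α=4/7) → [29692/245, 9946/49, 13672/245]
rounded: [121, 203, 56]

(0,0) stack=L1,L2,L3,L4; from [0,0,0]:
L1 α=1/2: [195/2, 13, 29]
L2 α=3/7: [963/7, 328/7, 782/7]
L3 α=1/2: [1901/14, 535/7, 1167/14]
L4 α=4/5: [13717/70, 787/35, 6207/70]
rounded: [196, 22, 89]

(1,0) stack=L1,L2,L3,L4; from [0,0,0]:
after L1 α=1/2: [122, 135/2, 5]
after L2 α=1/5: [537/5, 303/5, 232/5]
after L3 α=1/2: [867/10, 1093/10, 1457/10]
after L4 α=1/2: [1187/20, 1603/20, 3647/20]
rounded: [59, 80, 182]

at x=1,y=0 over L1,L2,L3,L4,L5:
after L1 α=1/2: [122, 135/2, 5]
after L2 α=1/5: [537/5, 303/5, 232/5]
after L3 α=1/2: [867/10, 1093/10, 1457/10]
after L4 α=1/2: [1187/20, 1603/20, 3647/20]
after L5 α=4/7: [9881/140, 24009/140, 13421/140]
→ [71, 171, 96]


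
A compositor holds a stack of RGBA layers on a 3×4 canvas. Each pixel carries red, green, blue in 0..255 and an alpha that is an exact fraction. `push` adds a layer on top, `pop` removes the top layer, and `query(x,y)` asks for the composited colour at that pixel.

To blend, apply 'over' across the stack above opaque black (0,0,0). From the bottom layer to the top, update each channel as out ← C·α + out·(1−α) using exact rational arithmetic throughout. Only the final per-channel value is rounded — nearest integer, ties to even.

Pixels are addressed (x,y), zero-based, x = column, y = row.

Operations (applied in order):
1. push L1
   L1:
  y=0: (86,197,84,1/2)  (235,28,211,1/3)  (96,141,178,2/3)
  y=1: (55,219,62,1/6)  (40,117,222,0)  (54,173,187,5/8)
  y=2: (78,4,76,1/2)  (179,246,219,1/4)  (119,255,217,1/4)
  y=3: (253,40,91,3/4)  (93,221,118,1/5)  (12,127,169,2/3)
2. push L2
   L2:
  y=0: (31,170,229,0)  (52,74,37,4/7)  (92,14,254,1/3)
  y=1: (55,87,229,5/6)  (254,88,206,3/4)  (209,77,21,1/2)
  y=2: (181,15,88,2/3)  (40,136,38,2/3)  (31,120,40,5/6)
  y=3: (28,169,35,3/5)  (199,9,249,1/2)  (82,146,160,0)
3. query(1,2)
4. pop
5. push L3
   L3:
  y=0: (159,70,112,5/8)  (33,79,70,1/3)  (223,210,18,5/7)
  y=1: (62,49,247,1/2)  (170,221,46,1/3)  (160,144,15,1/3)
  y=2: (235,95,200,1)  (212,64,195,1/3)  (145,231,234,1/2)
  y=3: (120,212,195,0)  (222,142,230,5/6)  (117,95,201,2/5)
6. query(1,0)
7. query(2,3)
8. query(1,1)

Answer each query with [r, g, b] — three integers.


at x=1,y=2 over L1,L2:
+L1 (α=1/4) → [179/4, 123/2, 219/4]
+L2 (α=2/3) → [499/12, 667/6, 523/12]
= [42, 111, 44]

query (1,0) [L1,L3] — begin 0,0,0
+L1 (α=1/3) → [235/3, 28/3, 211/3]
+L3 (α=1/3) → [569/9, 293/9, 632/9]
→ [63, 33, 70]

(2,3) stack=L1,L3; from [0,0,0]:
after L1 α=2/3: [8, 254/3, 338/3]
after L3 α=2/5: [258/5, 444/5, 148]
= [52, 89, 148]

(1,1) stack=L1,L3; from [0,0,0]:
L1 α=0: [0, 0, 0]
L3 α=1/3: [170/3, 221/3, 46/3]
rounded: [57, 74, 15]


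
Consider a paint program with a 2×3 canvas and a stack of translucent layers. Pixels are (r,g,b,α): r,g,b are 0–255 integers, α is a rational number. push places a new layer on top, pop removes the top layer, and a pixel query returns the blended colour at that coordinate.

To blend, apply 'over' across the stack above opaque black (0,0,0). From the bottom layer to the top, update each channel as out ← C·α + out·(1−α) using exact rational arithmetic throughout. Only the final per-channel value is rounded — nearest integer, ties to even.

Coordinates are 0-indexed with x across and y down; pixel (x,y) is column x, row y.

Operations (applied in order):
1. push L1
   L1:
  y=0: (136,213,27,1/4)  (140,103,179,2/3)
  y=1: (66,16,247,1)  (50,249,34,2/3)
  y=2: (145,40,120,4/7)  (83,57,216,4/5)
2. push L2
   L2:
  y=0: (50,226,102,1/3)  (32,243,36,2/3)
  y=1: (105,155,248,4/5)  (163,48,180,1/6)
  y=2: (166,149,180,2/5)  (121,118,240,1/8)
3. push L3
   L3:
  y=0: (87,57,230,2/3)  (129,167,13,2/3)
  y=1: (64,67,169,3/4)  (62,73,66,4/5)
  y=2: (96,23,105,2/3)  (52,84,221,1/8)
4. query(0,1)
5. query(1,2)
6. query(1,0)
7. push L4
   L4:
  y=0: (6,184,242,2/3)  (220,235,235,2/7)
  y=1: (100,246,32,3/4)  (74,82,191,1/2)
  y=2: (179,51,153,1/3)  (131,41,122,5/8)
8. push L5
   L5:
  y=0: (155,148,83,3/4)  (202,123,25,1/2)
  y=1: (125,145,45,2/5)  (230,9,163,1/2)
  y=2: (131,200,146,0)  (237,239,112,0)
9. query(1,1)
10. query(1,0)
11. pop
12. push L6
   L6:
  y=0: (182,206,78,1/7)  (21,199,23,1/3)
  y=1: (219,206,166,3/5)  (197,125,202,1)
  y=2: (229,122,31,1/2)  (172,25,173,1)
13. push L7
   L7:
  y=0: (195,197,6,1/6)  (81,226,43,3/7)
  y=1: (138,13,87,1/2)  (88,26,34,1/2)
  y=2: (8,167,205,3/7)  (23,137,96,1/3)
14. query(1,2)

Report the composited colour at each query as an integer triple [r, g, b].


at x=0,y=1 over L1,L2,L3:
+L1 (α=1) → [66, 16, 247]
+L2 (α=4/5) → [486/5, 636/5, 1239/5]
+L3 (α=3/4) → [723/10, 1641/20, 1887/10]
→ [72, 82, 189]

(1,2) stack=L1,L2,L3; from [0,0,0]:
after L1 α=4/5: [332/5, 228/5, 864/5]
after L2 α=1/8: [2929/40, 1093/20, 906/5]
after L3 α=1/8: [22583/320, 9331/160, 7447/40]
rounded: [71, 58, 186]

(1,0) stack=L1,L2,L3; from [0,0,0]:
L1 α=2/3: [280/3, 206/3, 358/3]
L2 α=2/3: [472/9, 1664/9, 574/9]
L3 α=2/3: [2794/27, 4670/27, 808/27]
rounded: [103, 173, 30]

(1,1) stack=L1,L2,L3,L4,L5; from [0,0,0]:
L1 α=2/3: [100/3, 166, 68/3]
L2 α=1/6: [989/18, 439/3, 440/9]
L3 α=4/5: [5453/90, 263/3, 2816/45]
L4 α=1/2: [12113/180, 509/6, 11411/90]
L5 α=1/2: [53513/360, 563/12, 26081/180]
→ [149, 47, 145]

at x=1,y=0 over L1,L2,L3,L4,L5:
+L1 (α=2/3) → [280/3, 206/3, 358/3]
+L2 (α=2/3) → [472/9, 1664/9, 574/9]
+L3 (α=2/3) → [2794/27, 4670/27, 808/27]
+L4 (α=2/7) → [25850/189, 36040/189, 2390/27]
+L5 (α=1/2) → [32014/189, 59287/378, 3065/54]
rounded: [169, 157, 57]

at x=1,y=2 over L1,L2,L3,L4,L6,L7:
L1 α=4/5: [332/5, 228/5, 864/5]
L2 α=1/8: [2929/40, 1093/20, 906/5]
L3 α=1/8: [22583/320, 9331/160, 7447/40]
L4 α=5/8: [277349/2560, 60793/1280, 46741/320]
L6 α=1: [172, 25, 173]
L7 α=1/3: [367/3, 187/3, 442/3]
= [122, 62, 147]


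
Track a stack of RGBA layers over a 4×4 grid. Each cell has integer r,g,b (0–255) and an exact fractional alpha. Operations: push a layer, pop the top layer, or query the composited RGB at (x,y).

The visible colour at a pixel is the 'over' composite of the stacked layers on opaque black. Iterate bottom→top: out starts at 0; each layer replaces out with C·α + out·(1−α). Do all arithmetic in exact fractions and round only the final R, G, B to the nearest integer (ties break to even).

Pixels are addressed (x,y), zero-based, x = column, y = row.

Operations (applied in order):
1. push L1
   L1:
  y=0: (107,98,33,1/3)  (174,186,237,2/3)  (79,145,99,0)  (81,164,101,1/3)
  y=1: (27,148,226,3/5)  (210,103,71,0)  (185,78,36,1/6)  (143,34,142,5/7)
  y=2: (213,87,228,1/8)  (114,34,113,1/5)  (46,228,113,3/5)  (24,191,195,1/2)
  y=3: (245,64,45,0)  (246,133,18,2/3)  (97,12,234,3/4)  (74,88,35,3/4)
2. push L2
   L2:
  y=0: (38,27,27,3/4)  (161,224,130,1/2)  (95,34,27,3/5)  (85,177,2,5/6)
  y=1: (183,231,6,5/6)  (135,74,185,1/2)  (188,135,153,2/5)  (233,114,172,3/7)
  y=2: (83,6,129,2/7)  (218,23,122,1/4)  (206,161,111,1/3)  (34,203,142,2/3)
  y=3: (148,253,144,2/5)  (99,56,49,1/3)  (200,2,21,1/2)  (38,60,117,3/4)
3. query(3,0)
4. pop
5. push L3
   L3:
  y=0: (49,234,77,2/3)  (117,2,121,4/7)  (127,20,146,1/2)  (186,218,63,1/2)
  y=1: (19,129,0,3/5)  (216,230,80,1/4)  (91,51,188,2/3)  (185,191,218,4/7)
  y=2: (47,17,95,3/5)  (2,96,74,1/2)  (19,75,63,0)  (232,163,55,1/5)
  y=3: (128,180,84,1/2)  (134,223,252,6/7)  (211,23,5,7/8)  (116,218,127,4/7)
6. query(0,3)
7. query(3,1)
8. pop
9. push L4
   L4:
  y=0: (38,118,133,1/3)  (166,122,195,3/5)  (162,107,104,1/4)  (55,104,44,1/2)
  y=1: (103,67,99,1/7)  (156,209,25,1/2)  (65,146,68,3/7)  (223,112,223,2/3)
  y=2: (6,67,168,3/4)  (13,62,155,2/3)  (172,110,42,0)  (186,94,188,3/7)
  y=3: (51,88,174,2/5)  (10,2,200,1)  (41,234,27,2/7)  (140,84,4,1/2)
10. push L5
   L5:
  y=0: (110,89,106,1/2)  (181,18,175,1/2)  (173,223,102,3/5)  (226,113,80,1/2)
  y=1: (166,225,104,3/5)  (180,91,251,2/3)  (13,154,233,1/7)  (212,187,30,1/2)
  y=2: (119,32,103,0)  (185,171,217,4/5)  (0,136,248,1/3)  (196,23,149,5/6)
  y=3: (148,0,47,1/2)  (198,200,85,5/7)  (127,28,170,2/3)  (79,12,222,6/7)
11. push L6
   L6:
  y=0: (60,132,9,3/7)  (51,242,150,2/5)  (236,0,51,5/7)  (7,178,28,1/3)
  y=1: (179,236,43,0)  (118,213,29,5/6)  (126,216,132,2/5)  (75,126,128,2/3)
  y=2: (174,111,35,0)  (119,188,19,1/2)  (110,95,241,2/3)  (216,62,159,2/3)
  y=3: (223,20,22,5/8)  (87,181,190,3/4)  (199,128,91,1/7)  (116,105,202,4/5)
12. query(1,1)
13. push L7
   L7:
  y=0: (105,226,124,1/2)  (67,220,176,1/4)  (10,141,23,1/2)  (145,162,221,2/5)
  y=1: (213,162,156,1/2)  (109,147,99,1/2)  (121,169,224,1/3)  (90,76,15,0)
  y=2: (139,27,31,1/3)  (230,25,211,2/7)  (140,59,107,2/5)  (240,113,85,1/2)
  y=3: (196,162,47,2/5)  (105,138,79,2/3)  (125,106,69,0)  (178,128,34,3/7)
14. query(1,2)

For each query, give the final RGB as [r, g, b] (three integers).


query (3,0) [L1,L2] — begin 0,0,0
L1 α=1/3: [27, 164/3, 101/3]
L2 α=5/6: [226/3, 2819/18, 131/18]
= [75, 157, 7]

at x=0,y=3 over L1,L3:
after L1 α=0: [0, 0, 0]
after L3 α=1/2: [64, 90, 42]
→ [64, 90, 42]

(3,1) stack=L1,L3; from [0,0,0]:
+L1 (α=5/7) → [715/7, 170/7, 710/7]
+L3 (α=4/7) → [7325/49, 5858/49, 8234/49]
→ [149, 120, 168]

(1,1) stack=L1,L4,L5,L6; from [0,0,0]:
L1 α=0: [0, 0, 0]
L4 α=1/2: [78, 209/2, 25/2]
L5 α=2/3: [146, 191/2, 343/2]
L6 α=5/6: [368/3, 2321/12, 211/4]
rounded: [123, 193, 53]

at x=1,y=2 over L1,L4,L5,L6,L7:
L1 α=1/5: [114/5, 34/5, 113/5]
L4 α=2/3: [244/15, 218/5, 1663/15]
L5 α=4/5: [11344/75, 3638/25, 14683/75]
L6 α=1/2: [20269/150, 4169/25, 8054/75]
L7 α=2/7: [4867/30, 4419/35, 14384/105]
rounded: [162, 126, 137]


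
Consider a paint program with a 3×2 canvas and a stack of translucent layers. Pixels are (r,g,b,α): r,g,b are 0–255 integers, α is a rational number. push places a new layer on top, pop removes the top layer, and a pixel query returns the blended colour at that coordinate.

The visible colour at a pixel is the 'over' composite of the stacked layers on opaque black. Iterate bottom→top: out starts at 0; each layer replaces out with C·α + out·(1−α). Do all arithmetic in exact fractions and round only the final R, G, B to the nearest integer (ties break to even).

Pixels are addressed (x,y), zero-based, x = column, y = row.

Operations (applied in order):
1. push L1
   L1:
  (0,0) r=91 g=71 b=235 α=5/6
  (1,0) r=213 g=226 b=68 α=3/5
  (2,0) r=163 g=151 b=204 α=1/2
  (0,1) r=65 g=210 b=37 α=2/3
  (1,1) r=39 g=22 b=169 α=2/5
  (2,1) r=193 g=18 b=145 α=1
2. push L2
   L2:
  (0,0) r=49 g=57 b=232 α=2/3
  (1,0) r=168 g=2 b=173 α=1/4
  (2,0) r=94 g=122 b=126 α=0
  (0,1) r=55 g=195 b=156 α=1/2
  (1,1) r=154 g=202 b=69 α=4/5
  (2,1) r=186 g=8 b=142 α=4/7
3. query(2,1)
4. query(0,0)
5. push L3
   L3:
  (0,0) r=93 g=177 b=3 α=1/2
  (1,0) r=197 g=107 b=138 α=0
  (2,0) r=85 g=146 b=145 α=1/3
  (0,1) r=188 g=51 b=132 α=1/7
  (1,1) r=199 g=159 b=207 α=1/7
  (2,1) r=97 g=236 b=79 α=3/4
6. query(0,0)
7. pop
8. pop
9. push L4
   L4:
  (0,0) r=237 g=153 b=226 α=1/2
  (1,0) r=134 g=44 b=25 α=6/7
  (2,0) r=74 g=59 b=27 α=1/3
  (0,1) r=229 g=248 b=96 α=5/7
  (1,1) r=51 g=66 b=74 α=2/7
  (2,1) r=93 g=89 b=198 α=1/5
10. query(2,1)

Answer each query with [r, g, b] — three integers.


at x=2,y=1 over L1,L2:
+L1 (α=1) → [193, 18, 145]
+L2 (α=4/7) → [189, 86/7, 1003/7]
= [189, 12, 143]

(0,0) stack=L1,L2; from [0,0,0]:
L1 α=5/6: [455/6, 355/6, 1175/6]
L2 α=2/3: [1043/18, 1039/18, 3959/18]
→ [58, 58, 220]

query (0,0) [L1,L2,L3] — begin 0,0,0
L1 α=5/6: [455/6, 355/6, 1175/6]
L2 α=2/3: [1043/18, 1039/18, 3959/18]
L3 α=1/2: [2717/36, 4225/36, 4013/36]
= [75, 117, 111]

at x=2,y=1 over L1,L4:
after L1 α=1: [193, 18, 145]
after L4 α=1/5: [173, 161/5, 778/5]
= [173, 32, 156]


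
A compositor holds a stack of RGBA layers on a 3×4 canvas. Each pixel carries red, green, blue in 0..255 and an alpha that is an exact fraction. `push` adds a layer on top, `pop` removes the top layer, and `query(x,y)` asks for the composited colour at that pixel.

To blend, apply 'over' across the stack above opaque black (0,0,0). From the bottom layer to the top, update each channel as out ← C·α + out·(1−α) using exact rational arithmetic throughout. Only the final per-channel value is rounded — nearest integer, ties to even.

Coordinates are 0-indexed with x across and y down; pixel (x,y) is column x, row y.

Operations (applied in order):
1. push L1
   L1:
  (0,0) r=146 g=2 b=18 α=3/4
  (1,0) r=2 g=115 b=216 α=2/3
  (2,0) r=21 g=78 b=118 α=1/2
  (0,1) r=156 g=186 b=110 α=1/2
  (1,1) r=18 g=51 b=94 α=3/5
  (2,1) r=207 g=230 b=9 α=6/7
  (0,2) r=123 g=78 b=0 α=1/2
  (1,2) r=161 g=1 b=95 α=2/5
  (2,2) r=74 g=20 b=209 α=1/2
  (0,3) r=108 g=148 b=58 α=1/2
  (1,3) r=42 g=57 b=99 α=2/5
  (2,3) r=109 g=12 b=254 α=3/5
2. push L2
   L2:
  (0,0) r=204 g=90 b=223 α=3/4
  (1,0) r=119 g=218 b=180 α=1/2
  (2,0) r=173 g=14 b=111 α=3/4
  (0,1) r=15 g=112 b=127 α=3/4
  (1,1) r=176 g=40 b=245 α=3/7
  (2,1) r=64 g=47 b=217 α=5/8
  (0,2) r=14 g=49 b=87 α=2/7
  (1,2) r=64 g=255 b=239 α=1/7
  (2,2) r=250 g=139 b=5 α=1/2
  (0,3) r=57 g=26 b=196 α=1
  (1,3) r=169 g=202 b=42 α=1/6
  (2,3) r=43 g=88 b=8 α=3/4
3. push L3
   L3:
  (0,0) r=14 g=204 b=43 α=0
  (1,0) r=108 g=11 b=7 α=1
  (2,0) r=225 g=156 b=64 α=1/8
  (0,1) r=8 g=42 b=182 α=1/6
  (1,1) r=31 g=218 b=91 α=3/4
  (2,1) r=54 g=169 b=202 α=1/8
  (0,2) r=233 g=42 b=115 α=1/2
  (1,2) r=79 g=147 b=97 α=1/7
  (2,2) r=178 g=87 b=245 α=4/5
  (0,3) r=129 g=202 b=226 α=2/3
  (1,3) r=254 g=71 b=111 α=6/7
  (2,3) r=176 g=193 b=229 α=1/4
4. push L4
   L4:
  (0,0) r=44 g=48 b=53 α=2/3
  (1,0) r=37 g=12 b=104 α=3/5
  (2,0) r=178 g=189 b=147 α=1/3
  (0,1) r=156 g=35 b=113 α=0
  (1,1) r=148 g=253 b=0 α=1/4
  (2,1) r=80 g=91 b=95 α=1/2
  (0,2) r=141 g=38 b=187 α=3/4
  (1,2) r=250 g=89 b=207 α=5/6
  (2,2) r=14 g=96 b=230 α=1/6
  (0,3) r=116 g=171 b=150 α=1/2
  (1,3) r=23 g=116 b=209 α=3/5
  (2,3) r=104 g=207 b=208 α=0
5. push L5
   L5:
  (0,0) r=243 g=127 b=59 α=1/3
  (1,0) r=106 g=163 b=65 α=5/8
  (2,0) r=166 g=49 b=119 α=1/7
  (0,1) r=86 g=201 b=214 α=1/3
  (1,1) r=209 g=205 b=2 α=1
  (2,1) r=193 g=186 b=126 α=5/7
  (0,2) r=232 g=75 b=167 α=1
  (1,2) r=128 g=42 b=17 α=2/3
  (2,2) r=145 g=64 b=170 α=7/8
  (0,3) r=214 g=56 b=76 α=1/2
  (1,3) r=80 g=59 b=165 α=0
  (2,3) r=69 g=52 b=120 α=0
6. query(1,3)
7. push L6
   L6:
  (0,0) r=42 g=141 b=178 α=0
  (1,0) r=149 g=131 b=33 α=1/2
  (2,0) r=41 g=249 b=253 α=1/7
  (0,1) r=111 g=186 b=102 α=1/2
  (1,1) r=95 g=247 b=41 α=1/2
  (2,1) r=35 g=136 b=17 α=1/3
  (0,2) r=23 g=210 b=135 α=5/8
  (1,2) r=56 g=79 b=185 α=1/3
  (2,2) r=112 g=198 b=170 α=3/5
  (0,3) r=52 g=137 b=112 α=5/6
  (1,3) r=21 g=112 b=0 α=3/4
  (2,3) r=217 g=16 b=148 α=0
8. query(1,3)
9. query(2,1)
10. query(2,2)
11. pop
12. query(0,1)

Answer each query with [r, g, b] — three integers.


at x=1,y=3 over L1,L2,L3,L4,L5:
after L1 α=2/5: [84/5, 114/5, 198/5]
after L2 α=1/6: [253/6, 158/3, 40]
after L3 α=6/7: [9397/42, 1436/21, 706/7]
after L4 α=3/5: [10846/105, 2036/21, 5801/35]
after L5 α=0: [10846/105, 2036/21, 5801/35]
= [103, 97, 166]

at x=1,y=3 over L1,L2,L3,L4,L5,L6:
after L1 α=2/5: [84/5, 114/5, 198/5]
after L2 α=1/6: [253/6, 158/3, 40]
after L3 α=6/7: [9397/42, 1436/21, 706/7]
after L4 α=3/5: [10846/105, 2036/21, 5801/35]
after L5 α=0: [10846/105, 2036/21, 5801/35]
after L6 α=3/4: [17461/420, 2273/21, 5801/140]
→ [42, 108, 41]

query (2,1) [L1,L2,L3,L4,L5,L6] — begin 0,0,0
after L1 α=6/7: [1242/7, 1380/7, 54/7]
after L2 α=5/8: [2983/28, 5785/56, 7757/56]
after L3 α=1/8: [3199/32, 7137/64, 9373/64]
after L4 α=1/2: [5759/64, 12961/128, 15453/128]
after L5 α=5/7: [36639/224, 72481/448, 55773/448]
after L6 α=1/3: [40559/336, 34315/224, 59581/672]
→ [121, 153, 89]

query (2,2) [L1,L2,L3,L4,L5,L6] — begin 0,0,0
after L1 α=1/2: [37, 10, 209/2]
after L2 α=1/2: [287/2, 149/2, 219/4]
after L3 α=4/5: [1711/10, 169/2, 4139/20]
after L4 α=1/6: [1739/12, 1037/12, 5059/24]
after L5 α=7/8: [13919/96, 6413/96, 33619/192]
after L6 α=3/5: [30047/240, 6985/48, 82579/480]
= [125, 146, 172]

(0,1) stack=L1,L2,L3,L4,L5; from [0,0,0]:
+L1 (α=1/2) → [78, 93, 55]
+L2 (α=3/4) → [123/4, 429/4, 109]
+L3 (α=1/6) → [647/24, 771/8, 727/6]
+L4 (α=0) → [647/24, 771/8, 727/6]
+L5 (α=1/3) → [1679/36, 525/4, 1369/9]
rounded: [47, 131, 152]


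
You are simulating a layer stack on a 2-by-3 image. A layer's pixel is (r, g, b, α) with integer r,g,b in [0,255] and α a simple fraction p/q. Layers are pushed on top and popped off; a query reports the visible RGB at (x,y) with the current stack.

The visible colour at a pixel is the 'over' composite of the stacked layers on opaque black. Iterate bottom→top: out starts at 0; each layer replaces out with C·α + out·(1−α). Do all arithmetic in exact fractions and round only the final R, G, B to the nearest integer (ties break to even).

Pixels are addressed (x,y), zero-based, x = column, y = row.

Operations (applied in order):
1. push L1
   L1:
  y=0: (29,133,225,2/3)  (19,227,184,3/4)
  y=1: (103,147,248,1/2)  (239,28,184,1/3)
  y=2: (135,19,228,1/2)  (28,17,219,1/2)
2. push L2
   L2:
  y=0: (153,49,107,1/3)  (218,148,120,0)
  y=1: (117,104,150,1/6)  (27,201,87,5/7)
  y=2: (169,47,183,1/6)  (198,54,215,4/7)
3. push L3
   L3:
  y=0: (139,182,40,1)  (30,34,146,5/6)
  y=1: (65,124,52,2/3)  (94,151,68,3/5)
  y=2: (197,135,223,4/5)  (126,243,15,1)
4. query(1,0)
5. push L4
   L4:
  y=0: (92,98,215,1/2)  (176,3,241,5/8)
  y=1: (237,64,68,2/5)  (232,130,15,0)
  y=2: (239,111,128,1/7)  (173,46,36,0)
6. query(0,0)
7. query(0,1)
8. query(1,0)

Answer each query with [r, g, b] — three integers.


query (1,0) [L1,L2,L3] — begin 0,0,0
after L1 α=3/4: [57/4, 681/4, 138]
after L2 α=0: [57/4, 681/4, 138]
after L3 α=5/6: [219/8, 1361/24, 434/3]
→ [27, 57, 145]

at x=0,y=0 over L1,L2,L3,L4:
+L1 (α=2/3) → [58/3, 266/3, 150]
+L2 (α=1/3) → [575/9, 679/9, 407/3]
+L3 (α=1) → [139, 182, 40]
+L4 (α=1/2) → [231/2, 140, 255/2]
= [116, 140, 128]

at x=0,y=1 over L1,L2,L3,L4:
L1 α=1/2: [103/2, 147/2, 124]
L2 α=1/6: [749/12, 943/12, 385/3]
L3 α=2/3: [2309/36, 3919/36, 697/9]
L4 α=2/5: [7997/60, 1091/12, 221/3]
= [133, 91, 74]

at x=1,y=0 over L1,L2,L3,L4:
L1 α=3/4: [57/4, 681/4, 138]
L2 α=0: [57/4, 681/4, 138]
L3 α=5/6: [219/8, 1361/24, 434/3]
L4 α=5/8: [7697/64, 1481/64, 1639/8]
rounded: [120, 23, 205]


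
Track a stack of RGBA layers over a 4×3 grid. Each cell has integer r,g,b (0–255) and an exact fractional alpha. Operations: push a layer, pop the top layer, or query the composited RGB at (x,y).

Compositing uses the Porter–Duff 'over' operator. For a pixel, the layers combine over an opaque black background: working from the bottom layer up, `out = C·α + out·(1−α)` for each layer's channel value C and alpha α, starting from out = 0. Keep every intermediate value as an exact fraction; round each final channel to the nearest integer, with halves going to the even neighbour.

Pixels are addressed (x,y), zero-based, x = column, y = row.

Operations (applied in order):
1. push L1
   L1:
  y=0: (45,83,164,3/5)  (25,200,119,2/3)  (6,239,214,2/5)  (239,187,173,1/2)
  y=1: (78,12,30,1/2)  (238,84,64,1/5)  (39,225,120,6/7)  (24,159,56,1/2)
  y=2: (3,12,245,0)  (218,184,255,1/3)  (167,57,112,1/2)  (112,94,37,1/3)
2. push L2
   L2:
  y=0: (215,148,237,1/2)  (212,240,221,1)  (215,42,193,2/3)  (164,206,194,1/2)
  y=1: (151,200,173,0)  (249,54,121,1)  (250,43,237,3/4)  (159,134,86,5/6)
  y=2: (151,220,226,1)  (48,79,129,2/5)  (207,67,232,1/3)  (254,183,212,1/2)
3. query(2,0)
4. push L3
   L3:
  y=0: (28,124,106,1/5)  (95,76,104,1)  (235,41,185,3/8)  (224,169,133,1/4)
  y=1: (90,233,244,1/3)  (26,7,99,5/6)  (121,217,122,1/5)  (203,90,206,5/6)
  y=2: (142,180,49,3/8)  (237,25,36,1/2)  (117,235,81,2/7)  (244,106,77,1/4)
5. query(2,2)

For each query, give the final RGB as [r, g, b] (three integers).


query (2,0) [L1,L2] — begin 0,0,0
+L1 (α=2/5) → [12/5, 478/5, 428/5]
+L2 (α=2/3) → [2162/15, 898/15, 786/5]
= [144, 60, 157]

(2,2) stack=L1,L2,L3; from [0,0,0]:
L1 α=1/2: [167/2, 57/2, 56]
L2 α=1/3: [374/3, 124/3, 344/3]
L3 α=2/7: [2572/21, 290/3, 2206/21]
= [122, 97, 105]


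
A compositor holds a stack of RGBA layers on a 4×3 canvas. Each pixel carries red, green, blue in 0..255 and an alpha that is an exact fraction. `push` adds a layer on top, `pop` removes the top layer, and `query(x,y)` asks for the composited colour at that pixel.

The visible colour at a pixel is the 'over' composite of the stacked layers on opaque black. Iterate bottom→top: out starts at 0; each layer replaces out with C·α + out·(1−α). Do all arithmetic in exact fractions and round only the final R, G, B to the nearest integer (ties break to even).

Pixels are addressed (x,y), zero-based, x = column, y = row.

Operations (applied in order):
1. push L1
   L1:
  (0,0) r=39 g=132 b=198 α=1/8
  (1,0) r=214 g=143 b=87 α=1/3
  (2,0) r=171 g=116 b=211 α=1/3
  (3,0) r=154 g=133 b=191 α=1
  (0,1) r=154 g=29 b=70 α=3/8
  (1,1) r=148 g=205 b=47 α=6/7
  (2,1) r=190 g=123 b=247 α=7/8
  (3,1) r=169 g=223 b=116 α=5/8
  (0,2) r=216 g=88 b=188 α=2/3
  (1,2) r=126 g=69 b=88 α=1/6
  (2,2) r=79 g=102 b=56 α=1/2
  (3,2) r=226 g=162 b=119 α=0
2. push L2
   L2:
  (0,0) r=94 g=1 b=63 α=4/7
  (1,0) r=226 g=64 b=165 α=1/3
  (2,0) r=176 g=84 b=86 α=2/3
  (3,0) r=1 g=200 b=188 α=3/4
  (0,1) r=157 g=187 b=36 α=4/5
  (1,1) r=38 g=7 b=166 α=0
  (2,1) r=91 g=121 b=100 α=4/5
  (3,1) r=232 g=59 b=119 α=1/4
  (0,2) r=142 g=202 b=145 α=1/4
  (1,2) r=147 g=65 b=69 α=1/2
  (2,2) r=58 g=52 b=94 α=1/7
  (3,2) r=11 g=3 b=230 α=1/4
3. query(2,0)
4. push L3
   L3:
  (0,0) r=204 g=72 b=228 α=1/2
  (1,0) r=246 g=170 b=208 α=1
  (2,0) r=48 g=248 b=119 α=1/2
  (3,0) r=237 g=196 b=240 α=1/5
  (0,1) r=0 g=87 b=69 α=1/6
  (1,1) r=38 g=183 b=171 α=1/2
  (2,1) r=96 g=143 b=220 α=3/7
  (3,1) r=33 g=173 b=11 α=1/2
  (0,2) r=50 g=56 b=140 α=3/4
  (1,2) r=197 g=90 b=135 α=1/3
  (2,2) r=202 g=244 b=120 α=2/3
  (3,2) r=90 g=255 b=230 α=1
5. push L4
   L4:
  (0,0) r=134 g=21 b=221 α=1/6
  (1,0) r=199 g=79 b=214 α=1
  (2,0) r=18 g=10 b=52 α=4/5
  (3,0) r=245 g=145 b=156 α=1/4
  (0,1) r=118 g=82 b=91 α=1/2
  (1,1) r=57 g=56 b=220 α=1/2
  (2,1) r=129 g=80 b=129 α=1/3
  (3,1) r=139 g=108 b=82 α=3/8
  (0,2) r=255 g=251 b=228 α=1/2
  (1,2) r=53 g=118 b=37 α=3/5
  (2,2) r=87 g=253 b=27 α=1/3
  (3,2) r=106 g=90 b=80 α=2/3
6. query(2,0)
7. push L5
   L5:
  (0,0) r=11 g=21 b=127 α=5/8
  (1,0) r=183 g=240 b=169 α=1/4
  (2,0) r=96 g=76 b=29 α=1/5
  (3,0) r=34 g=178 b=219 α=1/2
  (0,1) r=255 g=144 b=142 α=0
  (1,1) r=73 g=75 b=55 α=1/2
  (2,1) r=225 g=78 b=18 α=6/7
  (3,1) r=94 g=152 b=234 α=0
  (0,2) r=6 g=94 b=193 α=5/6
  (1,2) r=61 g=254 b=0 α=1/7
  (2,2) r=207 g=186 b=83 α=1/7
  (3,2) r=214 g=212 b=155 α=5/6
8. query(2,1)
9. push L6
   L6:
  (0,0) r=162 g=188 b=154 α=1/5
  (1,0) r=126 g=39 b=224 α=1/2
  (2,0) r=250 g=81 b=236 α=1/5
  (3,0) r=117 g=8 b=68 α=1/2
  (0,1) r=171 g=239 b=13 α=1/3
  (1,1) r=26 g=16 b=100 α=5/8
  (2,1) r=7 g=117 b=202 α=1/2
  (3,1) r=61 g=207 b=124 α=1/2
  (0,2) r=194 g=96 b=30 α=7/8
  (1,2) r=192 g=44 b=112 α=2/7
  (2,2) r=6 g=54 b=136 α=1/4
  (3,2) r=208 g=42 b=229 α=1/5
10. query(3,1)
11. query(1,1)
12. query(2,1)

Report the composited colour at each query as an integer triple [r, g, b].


query (2,0) [L1,L2] — begin 0,0,0
+L1 (α=1/3) → [57, 116/3, 211/3]
+L2 (α=2/3) → [409/3, 620/9, 727/9]
= [136, 69, 81]

at x=2,y=0 over L1,L2,L3,L4:
+L1 (α=1/3) → [57, 116/3, 211/3]
+L2 (α=2/3) → [409/3, 620/9, 727/9]
+L3 (α=1/2) → [553/6, 1426/9, 899/9]
+L4 (α=4/5) → [197/6, 1786/45, 2771/45]
→ [33, 40, 62]

(2,1) stack=L1,L2,L3,L4,L5; from [0,0,0]:
after L1 α=7/8: [665/4, 861/8, 1729/8]
after L2 α=4/5: [2121/20, 4733/40, 4929/40]
after L3 α=3/7: [3561/35, 1289/10, 1647/10]
after L4 α=1/3: [3879/35, 563/5, 764/5]
after L5 α=6/7: [51129/245, 2903/35, 1304/35]
rounded: [209, 83, 37]

query (3,1) [L1,L2,L3,L4,L5,L6] — begin 0,0,0
after L1 α=5/8: [845/8, 1115/8, 145/2]
after L2 α=1/4: [4391/32, 3817/32, 673/8]
after L3 α=1/2: [5447/64, 9353/64, 761/16]
after L4 α=3/8: [53923/512, 67501/512, 7741/128]
after L5 α=0: [53923/512, 67501/512, 7741/128]
after L6 α=1/2: [85155/1024, 173485/1024, 23613/256]
rounded: [83, 169, 92]

query (1,1) [L1,L2,L3,L4,L5,L6] — begin 0,0,0
+L1 (α=6/7) → [888/7, 1230/7, 282/7]
+L2 (α=0) → [888/7, 1230/7, 282/7]
+L3 (α=1/2) → [577/7, 2511/14, 1479/14]
+L4 (α=1/2) → [488/7, 3295/28, 4559/28]
+L5 (α=1/2) → [999/14, 5395/56, 6099/56]
+L6 (α=5/8) → [4817/112, 20665/448, 46297/448]
→ [43, 46, 103]

query (2,1) [L1,L2,L3,L4,L5,L6] — begin 0,0,0
L1 α=7/8: [665/4, 861/8, 1729/8]
L2 α=4/5: [2121/20, 4733/40, 4929/40]
L3 α=3/7: [3561/35, 1289/10, 1647/10]
L4 α=1/3: [3879/35, 563/5, 764/5]
L5 α=6/7: [51129/245, 2903/35, 1304/35]
L6 α=1/2: [26422/245, 3499/35, 4187/35]
→ [108, 100, 120]


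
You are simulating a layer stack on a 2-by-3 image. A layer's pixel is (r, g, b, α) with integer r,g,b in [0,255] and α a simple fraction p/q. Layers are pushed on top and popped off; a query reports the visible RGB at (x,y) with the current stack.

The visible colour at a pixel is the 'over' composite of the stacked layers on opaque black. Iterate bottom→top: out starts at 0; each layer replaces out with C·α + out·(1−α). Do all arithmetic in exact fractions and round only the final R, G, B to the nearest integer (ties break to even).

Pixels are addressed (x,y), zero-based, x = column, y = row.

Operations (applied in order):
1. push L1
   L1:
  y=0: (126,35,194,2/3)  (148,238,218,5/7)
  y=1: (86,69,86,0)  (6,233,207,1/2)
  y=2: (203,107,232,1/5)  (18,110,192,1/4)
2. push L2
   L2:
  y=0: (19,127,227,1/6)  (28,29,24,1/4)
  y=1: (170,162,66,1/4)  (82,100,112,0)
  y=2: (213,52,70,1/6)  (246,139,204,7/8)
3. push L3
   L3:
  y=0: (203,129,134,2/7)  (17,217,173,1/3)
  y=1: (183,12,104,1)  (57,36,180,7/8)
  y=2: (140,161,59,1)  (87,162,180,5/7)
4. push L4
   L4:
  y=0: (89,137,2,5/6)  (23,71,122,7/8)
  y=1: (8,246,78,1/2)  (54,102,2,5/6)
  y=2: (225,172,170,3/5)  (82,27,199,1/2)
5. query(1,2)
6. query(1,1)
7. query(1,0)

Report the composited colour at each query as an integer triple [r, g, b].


(1,2) stack=L1,L2,L3,L4; from [0,0,0]:
after L1 α=1/4: [9/2, 55/2, 48]
after L2 α=7/8: [3453/16, 2001/16, 369/2]
after L3 α=5/7: [6933/56, 8481/56, 1269/7]
after L4 α=1/2: [11525/112, 9993/112, 1331/7]
rounded: [103, 89, 190]

(1,1) stack=L1,L2,L3,L4; from [0,0,0]:
after L1 α=1/2: [3, 233/2, 207/2]
after L2 α=0: [3, 233/2, 207/2]
after L3 α=7/8: [201/4, 737/16, 2727/16]
after L4 α=5/6: [427/8, 8897/96, 2887/96]
rounded: [53, 93, 30]

(1,0) stack=L1,L2,L3,L4; from [0,0,0]:
+L1 (α=5/7) → [740/7, 170, 1090/7]
+L2 (α=1/4) → [604/7, 539/4, 1719/14]
+L3 (α=1/3) → [1327/21, 973/6, 2930/21]
+L4 (α=7/8) → [1177/42, 3955/48, 2608/21]
= [28, 82, 124]


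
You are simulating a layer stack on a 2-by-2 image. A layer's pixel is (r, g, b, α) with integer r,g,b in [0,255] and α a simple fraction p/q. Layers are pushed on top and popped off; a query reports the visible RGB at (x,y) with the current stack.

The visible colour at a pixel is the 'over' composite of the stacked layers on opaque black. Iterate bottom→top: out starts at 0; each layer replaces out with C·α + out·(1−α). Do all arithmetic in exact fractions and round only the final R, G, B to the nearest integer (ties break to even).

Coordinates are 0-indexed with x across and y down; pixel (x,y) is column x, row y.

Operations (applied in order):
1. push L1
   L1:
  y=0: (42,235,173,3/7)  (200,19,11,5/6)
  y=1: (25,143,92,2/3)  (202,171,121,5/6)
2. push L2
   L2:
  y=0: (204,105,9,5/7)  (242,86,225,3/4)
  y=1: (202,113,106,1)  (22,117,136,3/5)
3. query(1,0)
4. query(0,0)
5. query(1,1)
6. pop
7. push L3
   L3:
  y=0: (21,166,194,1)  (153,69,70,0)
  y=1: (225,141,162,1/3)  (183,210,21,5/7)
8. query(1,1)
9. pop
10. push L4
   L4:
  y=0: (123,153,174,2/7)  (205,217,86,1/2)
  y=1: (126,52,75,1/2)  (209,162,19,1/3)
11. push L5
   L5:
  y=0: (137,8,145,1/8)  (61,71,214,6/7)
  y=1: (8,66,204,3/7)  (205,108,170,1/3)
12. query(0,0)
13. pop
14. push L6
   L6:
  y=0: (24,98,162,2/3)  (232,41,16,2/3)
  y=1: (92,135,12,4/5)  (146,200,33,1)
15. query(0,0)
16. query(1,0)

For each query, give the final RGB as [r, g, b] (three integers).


query (1,0) [L1,L2] — begin 0,0,0
+L1 (α=5/6) → [500/3, 95/6, 55/6]
+L2 (α=3/4) → [1339/6, 1643/24, 4105/24]
rounded: [223, 68, 171]

query (0,0) [L1,L2] — begin 0,0,0
after L1 α=3/7: [18, 705/7, 519/7]
after L2 α=5/7: [1056/7, 5085/49, 1353/49]
rounded: [151, 104, 28]

query (1,1) [L1,L2] — begin 0,0,0
L1 α=5/6: [505/3, 285/2, 605/6]
L2 α=3/5: [1208/15, 636/5, 1829/15]
→ [81, 127, 122]

at x=1,y=1 over L1,L3:
after L1 α=5/6: [505/3, 285/2, 605/6]
after L3 α=5/7: [3755/21, 1335/7, 920/21]
rounded: [179, 191, 44]

at x=0,y=0 over L1,L4,L5:
after L1 α=3/7: [18, 705/7, 519/7]
after L4 α=2/7: [48, 5667/49, 5031/49]
after L5 α=1/8: [473/8, 5723/56, 3023/28]
= [59, 102, 108]

at x=0,y=0 over L1,L4,L6:
after L1 α=3/7: [18, 705/7, 519/7]
after L4 α=2/7: [48, 5667/49, 5031/49]
after L6 α=2/3: [32, 15271/147, 6969/49]
→ [32, 104, 142]

query (1,0) [L1,L4,L6] — begin 0,0,0
after L1 α=5/6: [500/3, 95/6, 55/6]
after L4 α=1/2: [1115/6, 1397/12, 571/12]
after L6 α=2/3: [3899/18, 2381/36, 955/36]
rounded: [217, 66, 27]


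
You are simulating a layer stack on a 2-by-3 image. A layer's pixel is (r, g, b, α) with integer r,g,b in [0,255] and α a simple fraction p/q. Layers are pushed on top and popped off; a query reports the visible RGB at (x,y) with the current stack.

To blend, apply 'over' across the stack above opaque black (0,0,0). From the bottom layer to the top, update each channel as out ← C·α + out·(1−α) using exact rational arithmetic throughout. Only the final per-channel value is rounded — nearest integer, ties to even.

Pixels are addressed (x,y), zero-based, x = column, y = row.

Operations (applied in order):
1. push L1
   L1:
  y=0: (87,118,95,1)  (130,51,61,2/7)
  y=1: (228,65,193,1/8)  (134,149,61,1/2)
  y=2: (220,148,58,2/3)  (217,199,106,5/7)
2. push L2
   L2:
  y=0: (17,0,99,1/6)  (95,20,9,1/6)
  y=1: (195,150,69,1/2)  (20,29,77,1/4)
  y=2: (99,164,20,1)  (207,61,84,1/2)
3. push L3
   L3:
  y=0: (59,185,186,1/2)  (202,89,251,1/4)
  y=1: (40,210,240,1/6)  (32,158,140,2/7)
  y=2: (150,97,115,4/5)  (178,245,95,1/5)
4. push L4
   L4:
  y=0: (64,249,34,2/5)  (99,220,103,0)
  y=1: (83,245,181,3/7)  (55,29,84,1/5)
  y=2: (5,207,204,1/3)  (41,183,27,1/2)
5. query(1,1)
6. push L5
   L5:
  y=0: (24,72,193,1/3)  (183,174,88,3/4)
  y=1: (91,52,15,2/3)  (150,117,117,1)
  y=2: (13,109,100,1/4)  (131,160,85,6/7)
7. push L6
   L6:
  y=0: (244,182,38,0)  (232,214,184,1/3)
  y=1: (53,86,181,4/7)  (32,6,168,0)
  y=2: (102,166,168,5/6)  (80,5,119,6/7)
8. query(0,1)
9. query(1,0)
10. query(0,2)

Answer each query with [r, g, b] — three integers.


at x=1,y=1 over L1,L2,L3,L4:
L1 α=1/2: [67, 149/2, 61/2]
L2 α=1/4: [221/4, 505/8, 337/8]
L3 α=2/7: [1361/28, 5053/56, 3925/56]
L4 α=1/5: [1746/35, 5459/70, 5101/70]
→ [50, 78, 73]

(0,1) stack=L1,L2,L3,L4,L5,L6; from [0,0,0]:
after L1 α=1/8: [57/2, 65/8, 193/8]
after L2 α=1/2: [447/4, 1265/16, 745/16]
after L3 α=1/6: [2395/24, 9685/96, 7565/96]
after L4 α=3/7: [3889/42, 27325/168, 20597/168]
after L5 α=2/3: [11533/126, 44797/504, 25637/504]
after L6 α=4/7: [20437/294, 102589/1176, 147269/1176]
rounded: [70, 87, 125]

(1,0) stack=L1,L2,L3,L4,L5,L6; from [0,0,0]:
after L1 α=2/7: [260/7, 102/7, 122/7]
after L2 α=1/6: [655/14, 325/21, 673/42]
after L3 α=1/4: [4793/56, 237/7, 4187/56]
after L4 α=0: [4793/56, 237/7, 4187/56]
after L5 α=3/4: [35537/224, 3891/28, 18971/224]
after L6 α=1/3: [20507/112, 6887/42, 13193/112]
= [183, 164, 118]

at x=0,y=2 over L1,L2,L3,L4,L5,L6:
L1 α=2/3: [440/3, 296/3, 116/3]
L2 α=1: [99, 164, 20]
L3 α=4/5: [699/5, 552/5, 96]
L4 α=1/3: [1423/15, 713/5, 132]
L5 α=1/4: [372/5, 671/5, 124]
L6 α=5/6: [487/5, 1607/10, 482/3]
rounded: [97, 161, 161]


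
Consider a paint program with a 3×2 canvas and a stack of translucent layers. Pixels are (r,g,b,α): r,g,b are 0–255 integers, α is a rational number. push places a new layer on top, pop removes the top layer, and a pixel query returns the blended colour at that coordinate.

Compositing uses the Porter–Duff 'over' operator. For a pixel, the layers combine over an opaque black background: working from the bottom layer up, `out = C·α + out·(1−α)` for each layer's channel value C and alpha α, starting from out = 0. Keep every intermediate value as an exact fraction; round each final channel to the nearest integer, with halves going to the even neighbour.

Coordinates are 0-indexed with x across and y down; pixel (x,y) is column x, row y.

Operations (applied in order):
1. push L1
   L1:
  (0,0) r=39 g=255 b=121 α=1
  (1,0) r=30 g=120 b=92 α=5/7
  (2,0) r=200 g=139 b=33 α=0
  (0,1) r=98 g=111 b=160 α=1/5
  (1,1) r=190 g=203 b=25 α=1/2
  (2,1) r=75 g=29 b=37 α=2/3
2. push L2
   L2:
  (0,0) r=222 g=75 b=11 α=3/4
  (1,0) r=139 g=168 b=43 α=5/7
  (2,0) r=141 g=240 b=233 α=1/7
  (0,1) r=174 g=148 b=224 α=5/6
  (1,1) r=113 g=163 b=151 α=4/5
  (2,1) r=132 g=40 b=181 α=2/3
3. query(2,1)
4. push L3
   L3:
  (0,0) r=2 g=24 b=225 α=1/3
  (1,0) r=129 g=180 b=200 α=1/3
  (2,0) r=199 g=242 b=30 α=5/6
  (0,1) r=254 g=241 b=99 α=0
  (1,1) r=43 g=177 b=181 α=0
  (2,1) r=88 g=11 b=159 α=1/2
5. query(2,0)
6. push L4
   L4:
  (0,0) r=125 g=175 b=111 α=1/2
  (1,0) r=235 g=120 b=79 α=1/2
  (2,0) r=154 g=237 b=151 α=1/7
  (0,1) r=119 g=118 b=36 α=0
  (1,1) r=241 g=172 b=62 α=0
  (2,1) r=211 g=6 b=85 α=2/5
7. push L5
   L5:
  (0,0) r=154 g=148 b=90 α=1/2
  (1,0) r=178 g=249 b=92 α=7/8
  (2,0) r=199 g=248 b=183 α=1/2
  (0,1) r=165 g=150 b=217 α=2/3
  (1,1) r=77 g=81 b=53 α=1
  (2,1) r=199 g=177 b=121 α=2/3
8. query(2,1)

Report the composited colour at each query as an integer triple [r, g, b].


(2,1) stack=L1,L2; from [0,0,0]:
+L1 (α=2/3) → [50, 58/3, 74/3]
+L2 (α=2/3) → [314/3, 298/9, 1160/9]
rounded: [105, 33, 129]

(2,0) stack=L1,L2,L3; from [0,0,0]:
after L1 α=0: [0, 0, 0]
after L2 α=1/7: [141/7, 240/7, 233/7]
after L3 α=5/6: [3553/21, 4355/21, 1283/42]
→ [169, 207, 31]

query (2,1) [L1,L2,L3,L4,L5] — begin 0,0,0
after L1 α=2/3: [50, 58/3, 74/3]
after L2 α=2/3: [314/3, 298/9, 1160/9]
after L3 α=1/2: [289/3, 397/18, 2591/18]
after L4 α=2/5: [711/5, 469/30, 3611/30]
after L5 α=2/3: [2701/15, 11089/90, 10871/90]
= [180, 123, 121]


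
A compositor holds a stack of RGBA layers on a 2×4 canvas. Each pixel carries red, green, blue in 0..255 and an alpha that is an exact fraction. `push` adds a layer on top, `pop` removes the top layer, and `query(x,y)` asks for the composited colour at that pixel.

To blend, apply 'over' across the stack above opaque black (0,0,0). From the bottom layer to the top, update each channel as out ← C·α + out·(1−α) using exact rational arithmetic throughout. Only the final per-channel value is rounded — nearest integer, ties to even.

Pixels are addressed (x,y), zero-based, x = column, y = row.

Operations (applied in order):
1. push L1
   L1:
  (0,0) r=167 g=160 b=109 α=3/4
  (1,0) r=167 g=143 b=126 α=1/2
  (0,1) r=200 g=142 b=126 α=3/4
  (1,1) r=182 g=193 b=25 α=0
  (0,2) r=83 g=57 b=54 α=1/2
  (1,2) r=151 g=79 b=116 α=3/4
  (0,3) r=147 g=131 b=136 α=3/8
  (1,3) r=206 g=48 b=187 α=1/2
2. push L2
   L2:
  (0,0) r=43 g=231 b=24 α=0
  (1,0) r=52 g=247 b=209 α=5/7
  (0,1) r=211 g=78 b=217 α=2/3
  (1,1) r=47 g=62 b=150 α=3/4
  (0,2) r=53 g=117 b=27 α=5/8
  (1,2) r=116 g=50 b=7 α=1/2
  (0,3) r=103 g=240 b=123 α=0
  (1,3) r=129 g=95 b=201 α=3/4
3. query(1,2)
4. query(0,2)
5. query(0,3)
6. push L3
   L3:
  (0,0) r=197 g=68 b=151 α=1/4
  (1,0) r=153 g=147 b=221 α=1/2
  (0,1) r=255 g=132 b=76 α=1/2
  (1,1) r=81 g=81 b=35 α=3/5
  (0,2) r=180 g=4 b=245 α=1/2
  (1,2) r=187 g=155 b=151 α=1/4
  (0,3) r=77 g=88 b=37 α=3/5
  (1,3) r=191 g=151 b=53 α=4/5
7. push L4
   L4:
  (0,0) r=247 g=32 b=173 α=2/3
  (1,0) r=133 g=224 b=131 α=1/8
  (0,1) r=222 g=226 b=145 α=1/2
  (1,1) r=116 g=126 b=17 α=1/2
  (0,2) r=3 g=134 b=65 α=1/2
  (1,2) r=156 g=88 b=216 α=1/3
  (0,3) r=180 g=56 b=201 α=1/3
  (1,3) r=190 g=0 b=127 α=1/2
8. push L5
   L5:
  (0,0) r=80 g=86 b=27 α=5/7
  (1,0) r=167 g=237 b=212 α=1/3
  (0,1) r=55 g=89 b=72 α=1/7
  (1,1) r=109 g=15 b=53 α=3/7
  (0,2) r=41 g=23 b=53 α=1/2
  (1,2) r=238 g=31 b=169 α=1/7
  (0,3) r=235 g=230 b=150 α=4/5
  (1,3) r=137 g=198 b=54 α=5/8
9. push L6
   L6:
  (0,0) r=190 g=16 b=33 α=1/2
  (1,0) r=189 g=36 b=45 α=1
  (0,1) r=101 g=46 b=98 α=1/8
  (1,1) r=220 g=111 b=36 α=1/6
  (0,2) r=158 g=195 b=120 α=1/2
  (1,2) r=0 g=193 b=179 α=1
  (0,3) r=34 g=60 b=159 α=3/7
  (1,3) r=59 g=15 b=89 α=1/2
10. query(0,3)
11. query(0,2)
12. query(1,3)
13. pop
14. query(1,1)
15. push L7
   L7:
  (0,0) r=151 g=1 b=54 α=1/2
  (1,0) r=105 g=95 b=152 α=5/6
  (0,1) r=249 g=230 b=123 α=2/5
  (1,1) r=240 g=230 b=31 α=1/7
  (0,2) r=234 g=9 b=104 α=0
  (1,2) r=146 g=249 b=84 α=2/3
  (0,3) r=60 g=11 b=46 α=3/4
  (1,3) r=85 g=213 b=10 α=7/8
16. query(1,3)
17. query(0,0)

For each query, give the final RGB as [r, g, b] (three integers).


(1,2) stack=L1,L2; from [0,0,0]:
L1 α=3/4: [453/4, 237/4, 87]
L2 α=1/2: [917/8, 437/8, 47]
→ [115, 55, 47]

query (0,2) [L1,L2] — begin 0,0,0
after L1 α=1/2: [83/2, 57/2, 27]
after L2 α=5/8: [779/16, 1341/16, 27]
= [49, 84, 27]

(0,3) stack=L1,L2; from [0,0,0]:
after L1 α=3/8: [441/8, 393/8, 51]
after L2 α=0: [441/8, 393/8, 51]
rounded: [55, 49, 51]

query (0,3) [L1,L2,L3,L4,L5,L6] — begin 0,0,0
+L1 (α=3/8) → [441/8, 393/8, 51]
+L2 (α=0) → [441/8, 393/8, 51]
+L3 (α=3/5) → [273/4, 1449/20, 213/5]
+L4 (α=1/3) → [211/2, 2009/30, 477/5]
+L5 (α=4/5) → [2091/10, 29609/150, 3477/25]
+L6 (α=3/7) → [4692/35, 72718/525, 25833/175]
→ [134, 139, 148]

at x=0,y=2 over L1,L2,L3,L4,L5,L6:
L1 α=1/2: [83/2, 57/2, 27]
L2 α=5/8: [779/16, 1341/16, 27]
L3 α=1/2: [3659/32, 1405/32, 136]
L4 α=1/2: [3755/64, 5693/64, 201/2]
L5 α=1/2: [6379/128, 7165/128, 307/4]
L6 α=1/2: [26603/256, 32125/256, 787/8]
→ [104, 125, 98]

at x=1,y=3 over L1,L2,L3,L4,L5,L6:
+L1 (α=1/2) → [103, 24, 187/2]
+L2 (α=3/4) → [245/2, 309/4, 1393/8]
+L3 (α=4/5) → [1773/10, 545/4, 3089/40]
+L4 (α=1/2) → [3673/20, 545/8, 8169/80]
+L5 (α=5/8) → [24719/160, 9555/64, 46107/640]
+L6 (α=1/2) → [34159/320, 10515/128, 103067/1280]
→ [107, 82, 81]

query (1,1) [L1,L2,L3,L4,L5] — begin 0,0,0
L1 α=0: [0, 0, 0]
L2 α=3/4: [141/4, 93/2, 225/2]
L3 α=3/5: [627/10, 336/5, 66]
L4 α=1/2: [1787/20, 483/5, 83/2]
L5 α=3/7: [3422/35, 2157/35, 325/7]
= [98, 62, 46]

(1,3) stack=L1,L2,L3,L4,L5,L7; from [0,0,0]:
L1 α=1/2: [103, 24, 187/2]
L2 α=3/4: [245/2, 309/4, 1393/8]
L3 α=4/5: [1773/10, 545/4, 3089/40]
L4 α=1/2: [3673/20, 545/8, 8169/80]
L5 α=5/8: [24719/160, 9555/64, 46107/640]
L7 α=7/8: [119919/1280, 104979/512, 90907/5120]
→ [94, 205, 18]

query (0,0) [L1,L2,L3,L4,L5,L7] — begin 0,0,0
after L1 α=3/4: [501/4, 120, 327/4]
after L2 α=0: [501/4, 120, 327/4]
after L3 α=1/4: [2291/16, 107, 1585/16]
after L4 α=2/3: [10195/48, 57, 7121/48]
after L5 α=5/7: [19795/168, 544/7, 10361/168]
after L7 α=1/2: [45163/336, 551/14, 19433/336]
= [134, 39, 58]
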